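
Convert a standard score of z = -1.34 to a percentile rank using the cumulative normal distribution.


CDF(z) = 0.5 * (1 + erf(z/sqrt(2)))
erf(-0.9475) = -0.8198
CDF = 0.0901
Percentile rank = 0.0901 * 100 = 9.01

9.01


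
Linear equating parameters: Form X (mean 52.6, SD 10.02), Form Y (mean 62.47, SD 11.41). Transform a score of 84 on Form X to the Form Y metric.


slope = SD_Y / SD_X = 11.41 / 10.02 ~ 1.1387
intercept = mean_Y - slope * mean_X = 62.47 - (11.41 / 10.02) * 52.6 ~ 2.5732
Y = slope * X + intercept. To avoid rounding drift from the rounded slope/intercept, evaluate the equivalent form Y = mean_Y + SD_Y * (X - mean_X) / SD_X at full precision:
Y = 62.47 + 11.41 * (84 - 52.6) / 10.02
Y = 62.47 + 11.41 * 31.4 / 10.02
Y = 62.47 + 358.274 / 10.02
Y = 62.47 + 35.7559
Y = 98.2259

98.2259


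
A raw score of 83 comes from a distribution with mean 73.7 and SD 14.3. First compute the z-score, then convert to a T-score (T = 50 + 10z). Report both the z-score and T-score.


z = (X - mean) / SD = (83 - 73.7) / 14.3
z = 9.3 / 14.3
z = 0.6503
T-score = T = 50 + 10z
Carry z at full precision (z = 9.3 / 14.3) into the conversion:
T-score = 50 + 10 * (9.3 / 14.3) = 50 + 93 / 14.3
T-score = 50 + 6.5035
T-score = 56.5035

56.5035


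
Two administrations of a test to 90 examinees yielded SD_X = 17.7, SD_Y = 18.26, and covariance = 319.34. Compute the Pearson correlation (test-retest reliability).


r = cov(X,Y) / (SD_X * SD_Y)
r = 319.34 / (17.7 * 18.26)
r = 319.34 / 323.202
r = 0.9881

0.9881


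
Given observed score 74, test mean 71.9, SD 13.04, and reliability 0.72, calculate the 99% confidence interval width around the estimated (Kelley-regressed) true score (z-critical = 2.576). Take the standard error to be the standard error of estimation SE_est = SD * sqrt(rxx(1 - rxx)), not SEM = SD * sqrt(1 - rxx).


True score estimate = 0.72*74 + 0.28*71.9 = 73.412
SE_est = SD * sqrt(rxx * (1 - rxx)) = 13.04 * sqrt(0.72 * 0.28) = 13.04 * sqrt(0.2016) = 5.854945
CI = T_est +/- z * SE_est, so width = 2 * z * SE_est = 2 * 2.576 * 5.854945
Width = 30.1647

30.1647


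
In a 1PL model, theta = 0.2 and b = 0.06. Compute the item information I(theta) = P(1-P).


P = 1/(1+exp(-(0.2-0.06))) = 0.5349
I = P*(1-P) = 0.5349 * 0.4651
I = 0.2488

0.2488


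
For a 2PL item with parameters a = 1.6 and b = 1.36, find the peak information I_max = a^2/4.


For 2PL, max info at theta = b = 1.36
I_max = a^2 / 4 = 1.6^2 / 4
= 2.56 / 4
I_max = 0.64

0.64


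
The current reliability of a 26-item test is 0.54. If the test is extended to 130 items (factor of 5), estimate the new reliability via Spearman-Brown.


r_new = (n * rxx) / (1 + (n-1) * rxx)
r_new = (5 * 0.54) / (1 + 4 * 0.54)
r_new = 2.7 / 3.16
r_new = 0.8544

0.8544


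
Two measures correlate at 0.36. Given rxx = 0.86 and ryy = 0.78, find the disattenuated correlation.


r_corrected = rxy / sqrt(rxx * ryy)
= 0.36 / sqrt(0.86 * 0.78)
= 0.36 / sqrt(0.6708)
= 0.36 / 0.819024
r_corrected = 0.4395

0.4395


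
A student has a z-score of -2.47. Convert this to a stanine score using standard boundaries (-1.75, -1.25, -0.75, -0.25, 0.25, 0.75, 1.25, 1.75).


Stanine boundaries: [-1.75, -1.25, -0.75, -0.25, 0.25, 0.75, 1.25, 1.75]
z = -2.47
Check each boundary:
  z < -1.75
  z < -1.25
  z < -0.75
  z < -0.25
  z < 0.25
  z < 0.75
  z < 1.25
  z < 1.75
Highest qualifying boundary gives stanine = 1

1


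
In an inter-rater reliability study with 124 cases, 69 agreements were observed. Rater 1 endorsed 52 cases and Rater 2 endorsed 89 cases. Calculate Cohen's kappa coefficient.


P_o = 69/124 = 0.556452
P_e = (52*89 + 72*35) / 15376 = 0.46488
kappa = (P_o - P_e) / (1 - P_e)
kappa = (0.556452 - 0.46488) / (1 - 0.46488)
kappa = 0.1711

0.1711


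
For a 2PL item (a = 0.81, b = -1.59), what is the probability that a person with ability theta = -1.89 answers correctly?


a*(theta - b) = 0.81 * (-1.89 - -1.59) = -0.243
exp(--0.243) = 1.2751
P = 1 / (1 + 1.2751)
P = 0.4395

0.4395


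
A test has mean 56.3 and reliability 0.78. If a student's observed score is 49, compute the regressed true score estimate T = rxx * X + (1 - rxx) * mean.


T_est = rxx * X + (1 - rxx) * mean
T_est = 0.78 * 49 + 0.22 * 56.3
T_est = 38.22 + 12.386
T_est = 50.606

50.606


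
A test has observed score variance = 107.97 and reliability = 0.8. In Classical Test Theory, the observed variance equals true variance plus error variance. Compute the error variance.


var_true = rxx * var_obs = 0.8 * 107.97 = 86.376
var_error = var_obs - var_true
var_error = 107.97 - 86.376
var_error = 21.594

21.594


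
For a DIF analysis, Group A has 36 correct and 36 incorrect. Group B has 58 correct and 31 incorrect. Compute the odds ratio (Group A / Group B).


Odds_A = 36/36 = 1.0
Odds_B = 58/31 = 1.871
OR = Odds_A / Odds_B = 1.0 / 1.871
Exactly, OR = (36 * 31) / (36 * 58) = 1116 / 2088
OR = 0.5345

0.5345


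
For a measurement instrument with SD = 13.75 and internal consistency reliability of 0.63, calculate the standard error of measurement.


SEM = SD * sqrt(1 - rxx)
SEM = 13.75 * sqrt(1 - 0.63)
SEM = 13.75 * sqrt(0.37) = 13.75 * 0.608276
SEM = 8.3638

8.3638


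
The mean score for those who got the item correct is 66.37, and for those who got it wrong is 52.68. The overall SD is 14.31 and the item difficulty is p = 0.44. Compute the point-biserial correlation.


q = 1 - p = 0.56
rpb = ((M1 - M0) / SD) * sqrt(p * q)
rpb = ((66.37 - 52.68) / 14.31) * sqrt(0.44 * 0.56)
rpb = 0.4749

0.4749


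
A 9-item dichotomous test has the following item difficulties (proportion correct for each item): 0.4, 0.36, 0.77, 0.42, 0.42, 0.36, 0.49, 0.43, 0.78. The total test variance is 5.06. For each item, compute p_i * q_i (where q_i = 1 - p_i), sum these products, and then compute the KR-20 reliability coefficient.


For each item, compute p_i * q_i:
  Item 1: 0.4 * 0.6 = 0.24
  Item 2: 0.36 * 0.64 = 0.2304
  Item 3: 0.77 * 0.23 = 0.1771
  Item 4: 0.42 * 0.58 = 0.2436
  Item 5: 0.42 * 0.58 = 0.2436
  Item 6: 0.36 * 0.64 = 0.2304
  Item 7: 0.49 * 0.51 = 0.2499
  Item 8: 0.43 * 0.57 = 0.2451
  Item 9: 0.78 * 0.22 = 0.1716
Sum(p_i * q_i) = 0.24 + 0.2304 + 0.1771 + 0.2436 + 0.2436 + 0.2304 + 0.2499 + 0.2451 + 0.1716 = 2.0317
KR-20 = (k/(k-1)) * (1 - Sum(p_i*q_i) / Var_total)
= (9/8) * (1 - 2.0317/5.06)
= 1.125 * 0.5985
KR-20 = 0.6733

0.6733


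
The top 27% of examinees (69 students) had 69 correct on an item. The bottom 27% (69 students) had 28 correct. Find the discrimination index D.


p_upper = 69/69 = 1.0
p_lower = 28/69 = 0.4058
D = 1.0 - 0.4058 = 0.5942

0.5942


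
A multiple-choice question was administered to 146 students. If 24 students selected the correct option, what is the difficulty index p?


Item difficulty p = number correct / total examinees
p = 24 / 146
p = 0.1644

0.1644


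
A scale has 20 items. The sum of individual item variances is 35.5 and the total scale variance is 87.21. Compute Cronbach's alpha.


alpha = (k/(k-1)) * (1 - sum(si^2)/s_total^2)
= (20/19) * (1 - 35.5/87.21)
alpha = 0.6241

0.6241


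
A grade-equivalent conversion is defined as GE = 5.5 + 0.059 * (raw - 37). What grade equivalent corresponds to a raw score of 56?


raw - median = 56 - 37 = 19
slope * diff = 0.059 * 19 = 1.121
GE = 5.5 + 1.121
GE = 6.621

6.621


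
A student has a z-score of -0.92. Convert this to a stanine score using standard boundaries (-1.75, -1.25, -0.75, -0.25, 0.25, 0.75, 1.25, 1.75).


Stanine boundaries: [-1.75, -1.25, -0.75, -0.25, 0.25, 0.75, 1.25, 1.75]
z = -0.92
Check each boundary:
  z >= -1.75 -> could be stanine 2
  z >= -1.25 -> could be stanine 3
  z < -0.75
  z < -0.25
  z < 0.25
  z < 0.75
  z < 1.25
  z < 1.75
Highest qualifying boundary gives stanine = 3

3


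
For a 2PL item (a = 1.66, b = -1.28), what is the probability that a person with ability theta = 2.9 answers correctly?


a*(theta - b) = 1.66 * (2.9 - -1.28) = 6.9388
exp(-6.9388) = 0.001
P = 1 / (1 + 0.001)
P = 0.999

0.999


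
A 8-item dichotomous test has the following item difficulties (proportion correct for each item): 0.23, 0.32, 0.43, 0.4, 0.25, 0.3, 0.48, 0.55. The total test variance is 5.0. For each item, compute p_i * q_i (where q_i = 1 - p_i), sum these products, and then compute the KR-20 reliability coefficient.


For each item, compute p_i * q_i:
  Item 1: 0.23 * 0.77 = 0.1771
  Item 2: 0.32 * 0.68 = 0.2176
  Item 3: 0.43 * 0.57 = 0.2451
  Item 4: 0.4 * 0.6 = 0.24
  Item 5: 0.25 * 0.75 = 0.1875
  Item 6: 0.3 * 0.7 = 0.21
  Item 7: 0.48 * 0.52 = 0.2496
  Item 8: 0.55 * 0.45 = 0.2475
Sum(p_i * q_i) = 0.1771 + 0.2176 + 0.2451 + 0.24 + 0.1875 + 0.21 + 0.2496 + 0.2475 = 1.7744
KR-20 = (k/(k-1)) * (1 - Sum(p_i*q_i) / Var_total)
= (8/7) * (1 - 1.7744/5.0)
= 1.1429 * 0.6451
KR-20 = 0.7373

0.7373


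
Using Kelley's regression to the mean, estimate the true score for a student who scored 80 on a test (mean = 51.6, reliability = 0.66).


T_est = rxx * X + (1 - rxx) * mean
T_est = 0.66 * 80 + 0.34 * 51.6
T_est = 52.8 + 17.544
T_est = 70.344

70.344


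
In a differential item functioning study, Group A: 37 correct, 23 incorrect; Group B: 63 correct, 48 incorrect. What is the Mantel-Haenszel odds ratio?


Odds_A = 37/23 = 1.6087
Odds_B = 63/48 = 1.3125
OR = Odds_A / Odds_B = 1.6087 / 1.3125
Exactly, OR = (37 * 48) / (23 * 63) = 1776 / 1449
OR = 1.2257

1.2257


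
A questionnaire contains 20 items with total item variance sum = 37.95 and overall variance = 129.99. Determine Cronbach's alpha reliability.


alpha = (k/(k-1)) * (1 - sum(si^2)/s_total^2)
= (20/19) * (1 - 37.95/129.99)
alpha = 0.7453

0.7453


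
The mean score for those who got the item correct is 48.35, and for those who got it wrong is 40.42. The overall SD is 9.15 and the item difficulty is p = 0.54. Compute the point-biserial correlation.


q = 1 - p = 0.46
rpb = ((M1 - M0) / SD) * sqrt(p * q)
rpb = ((48.35 - 40.42) / 9.15) * sqrt(0.54 * 0.46)
rpb = 0.4319

0.4319


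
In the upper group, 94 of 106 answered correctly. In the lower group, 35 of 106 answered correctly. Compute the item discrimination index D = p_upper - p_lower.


p_upper = 94/106 = 0.8868
p_lower = 35/106 = 0.3302
D = 0.8868 - 0.3302 = 0.5566

0.5566


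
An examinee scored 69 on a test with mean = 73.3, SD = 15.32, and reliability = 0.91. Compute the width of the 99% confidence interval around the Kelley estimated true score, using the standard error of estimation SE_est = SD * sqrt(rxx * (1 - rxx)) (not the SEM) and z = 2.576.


True score estimate = 0.91*69 + 0.09*73.3 = 69.387
SE_est = SD * sqrt(rxx * (1 - rxx)) = 15.32 * sqrt(0.91 * 0.09) = 15.32 * sqrt(0.0819) = 4.384305
CI = T_est +/- z * SE_est, so width = 2 * z * SE_est = 2 * 2.576 * 4.384305
Width = 22.5879

22.5879


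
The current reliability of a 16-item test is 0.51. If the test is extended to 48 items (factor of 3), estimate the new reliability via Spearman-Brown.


r_new = (n * rxx) / (1 + (n-1) * rxx)
r_new = (3 * 0.51) / (1 + 2 * 0.51)
r_new = 1.53 / 2.02
r_new = 0.7574

0.7574


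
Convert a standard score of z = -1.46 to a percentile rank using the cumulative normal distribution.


CDF(z) = 0.5 * (1 + erf(z/sqrt(2)))
erf(-1.0324) = -0.8557
CDF = 0.0721
Percentile rank = 0.0721 * 100 = 7.21

7.21


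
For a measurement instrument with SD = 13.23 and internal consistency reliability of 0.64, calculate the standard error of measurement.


SEM = SD * sqrt(1 - rxx)
SEM = 13.23 * sqrt(1 - 0.64)
SEM = 13.23 * sqrt(0.36) = 13.23 * 0.6
SEM = 7.938

7.938


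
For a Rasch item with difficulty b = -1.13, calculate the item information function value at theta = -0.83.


P = 1/(1+exp(-(-0.83--1.13))) = 0.5744
I = P*(1-P) = 0.5744 * 0.4256
I = 0.2445

0.2445


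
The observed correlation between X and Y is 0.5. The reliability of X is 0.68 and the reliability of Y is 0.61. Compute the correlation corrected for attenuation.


r_corrected = rxy / sqrt(rxx * ryy)
= 0.5 / sqrt(0.68 * 0.61)
= 0.5 / sqrt(0.4148)
= 0.5 / 0.64405
r_corrected = 0.7763

0.7763


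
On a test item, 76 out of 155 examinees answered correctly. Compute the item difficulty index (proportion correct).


Item difficulty p = number correct / total examinees
p = 76 / 155
p = 0.4903

0.4903


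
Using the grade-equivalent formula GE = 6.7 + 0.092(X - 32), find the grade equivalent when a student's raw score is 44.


raw - median = 44 - 32 = 12
slope * diff = 0.092 * 12 = 1.104
GE = 6.7 + 1.104
GE = 7.804

7.804


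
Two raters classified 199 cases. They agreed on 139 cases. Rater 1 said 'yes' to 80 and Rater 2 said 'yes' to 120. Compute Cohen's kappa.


P_o = 139/199 = 0.698492
P_e = (80*120 + 119*79) / 39601 = 0.479811
kappa = (P_o - P_e) / (1 - P_e)
kappa = (0.698492 - 0.479811) / (1 - 0.479811)
kappa = 0.4204

0.4204


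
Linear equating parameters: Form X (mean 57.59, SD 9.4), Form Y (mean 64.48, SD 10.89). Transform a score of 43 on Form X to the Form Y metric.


slope = SD_Y / SD_X = 10.89 / 9.4 ~ 1.1585
intercept = mean_Y - slope * mean_X = 64.48 - (10.89 / 9.4) * 57.59 ~ -2.2386
Y = slope * X + intercept. To avoid rounding drift from the rounded slope/intercept, evaluate the equivalent form Y = mean_Y + SD_Y * (X - mean_X) / SD_X at full precision:
Y = 64.48 + 10.89 * (43 - 57.59) / 9.4
Y = 64.48 - 10.89 * 14.59 / 9.4
Y = 64.48 - 158.8851 / 9.4
Y = 64.48 - 16.9027
Y = 47.5773

47.5773


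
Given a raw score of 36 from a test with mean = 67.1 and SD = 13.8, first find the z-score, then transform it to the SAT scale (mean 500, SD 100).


z = (X - mean) / SD = (36 - 67.1) / 13.8
z = -31.1 / 13.8
z = -2.2536
SAT-scale = SAT = 500 + 100z
Carry z at full precision (z = -31.1 / 13.8) into the conversion:
SAT-scale = 500 + 100 * (-31.1 / 13.8) = 500 + -3110 / 13.8
SAT-scale = 500 + -225.3623
SAT-scale = 274.6377

274.6377


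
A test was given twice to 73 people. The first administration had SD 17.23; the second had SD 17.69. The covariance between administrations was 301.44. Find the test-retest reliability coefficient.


r = cov(X,Y) / (SD_X * SD_Y)
r = 301.44 / (17.23 * 17.69)
r = 301.44 / 304.7987
r = 0.989

0.989


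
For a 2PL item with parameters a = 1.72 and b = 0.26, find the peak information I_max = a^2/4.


For 2PL, max info at theta = b = 0.26
I_max = a^2 / 4 = 1.72^2 / 4
= 2.9584 / 4
I_max = 0.7396

0.7396


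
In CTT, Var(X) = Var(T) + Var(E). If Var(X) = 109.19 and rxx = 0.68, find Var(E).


var_true = rxx * var_obs = 0.68 * 109.19 = 74.2492
var_error = var_obs - var_true
var_error = 109.19 - 74.2492
var_error = 34.9408

34.9408


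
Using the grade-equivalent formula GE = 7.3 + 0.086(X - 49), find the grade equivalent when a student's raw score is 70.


raw - median = 70 - 49 = 21
slope * diff = 0.086 * 21 = 1.806
GE = 7.3 + 1.806
GE = 9.106

9.106


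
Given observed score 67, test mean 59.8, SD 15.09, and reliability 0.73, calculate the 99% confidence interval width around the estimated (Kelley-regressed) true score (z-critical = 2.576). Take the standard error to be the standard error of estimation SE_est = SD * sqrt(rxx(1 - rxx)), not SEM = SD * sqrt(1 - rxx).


True score estimate = 0.73*67 + 0.27*59.8 = 65.056
SE_est = SD * sqrt(rxx * (1 - rxx)) = 15.09 * sqrt(0.73 * 0.27) = 15.09 * sqrt(0.1971) = 6.699348
CI = T_est +/- z * SE_est, so width = 2 * z * SE_est = 2 * 2.576 * 6.699348
Width = 34.515

34.515


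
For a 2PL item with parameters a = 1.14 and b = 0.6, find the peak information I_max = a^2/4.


For 2PL, max info at theta = b = 0.6
I_max = a^2 / 4 = 1.14^2 / 4
= 1.2996 / 4
I_max = 0.3249

0.3249


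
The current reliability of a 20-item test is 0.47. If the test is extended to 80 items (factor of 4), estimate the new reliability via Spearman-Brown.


r_new = (n * rxx) / (1 + (n-1) * rxx)
r_new = (4 * 0.47) / (1 + 3 * 0.47)
r_new = 1.88 / 2.41
r_new = 0.7801

0.7801


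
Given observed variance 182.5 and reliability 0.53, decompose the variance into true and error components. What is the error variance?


var_true = rxx * var_obs = 0.53 * 182.5 = 96.725
var_error = var_obs - var_true
var_error = 182.5 - 96.725
var_error = 85.775

85.775


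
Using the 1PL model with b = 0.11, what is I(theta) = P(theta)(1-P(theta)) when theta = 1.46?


P = 1/(1+exp(-(1.46-0.11))) = 0.7941
I = P*(1-P) = 0.7941 * 0.2059
I = 0.1635

0.1635


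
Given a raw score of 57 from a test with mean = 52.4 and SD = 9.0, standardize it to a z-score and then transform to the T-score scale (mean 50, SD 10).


z = (X - mean) / SD = (57 - 52.4) / 9.0
z = 4.6 / 9.0
z = 0.5111
T-score = T = 50 + 10z
Carry z at full precision (z = 4.6 / 9.0) into the conversion:
T-score = 50 + 10 * (4.6 / 9.0) = 50 + 46 / 9.0
T-score = 50 + 5.1111
T-score = 55.1111

55.1111


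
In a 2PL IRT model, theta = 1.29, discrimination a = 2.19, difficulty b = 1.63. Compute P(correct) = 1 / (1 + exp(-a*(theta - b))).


a*(theta - b) = 2.19 * (1.29 - 1.63) = -0.7446
exp(--0.7446) = 2.1056
P = 1 / (1 + 2.1056)
P = 0.322

0.322


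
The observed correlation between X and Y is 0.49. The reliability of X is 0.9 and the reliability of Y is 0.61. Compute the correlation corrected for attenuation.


r_corrected = rxy / sqrt(rxx * ryy)
= 0.49 / sqrt(0.9 * 0.61)
= 0.49 / sqrt(0.549)
= 0.49 / 0.740945
r_corrected = 0.6613

0.6613


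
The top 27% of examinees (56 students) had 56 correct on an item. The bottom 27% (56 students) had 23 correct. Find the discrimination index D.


p_upper = 56/56 = 1.0
p_lower = 23/56 = 0.4107
D = 1.0 - 0.4107 = 0.5893

0.5893


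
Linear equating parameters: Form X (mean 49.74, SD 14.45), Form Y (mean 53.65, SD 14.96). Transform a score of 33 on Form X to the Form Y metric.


slope = SD_Y / SD_X = 14.96 / 14.45 ~ 1.0353
intercept = mean_Y - slope * mean_X = 53.65 - (14.96 / 14.45) * 49.74 ~ 2.1545
Y = slope * X + intercept. To avoid rounding drift from the rounded slope/intercept, evaluate the equivalent form Y = mean_Y + SD_Y * (X - mean_X) / SD_X at full precision:
Y = 53.65 + 14.96 * (33 - 49.74) / 14.45
Y = 53.65 - 14.96 * 16.74 / 14.45
Y = 53.65 - 250.4304 / 14.45
Y = 53.65 - 17.3308
Y = 36.3192

36.3192


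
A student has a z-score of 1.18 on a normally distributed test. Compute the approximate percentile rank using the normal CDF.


CDF(z) = 0.5 * (1 + erf(z/sqrt(2)))
erf(0.8344) = 0.762
CDF = 0.881
Percentile rank = 0.881 * 100 = 88.1

88.1


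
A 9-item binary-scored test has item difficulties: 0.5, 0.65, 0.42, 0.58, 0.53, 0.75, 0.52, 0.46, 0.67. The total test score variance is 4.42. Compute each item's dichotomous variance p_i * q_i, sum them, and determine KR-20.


For each item, compute p_i * q_i:
  Item 1: 0.5 * 0.5 = 0.25
  Item 2: 0.65 * 0.35 = 0.2275
  Item 3: 0.42 * 0.58 = 0.2436
  Item 4: 0.58 * 0.42 = 0.2436
  Item 5: 0.53 * 0.47 = 0.2491
  Item 6: 0.75 * 0.25 = 0.1875
  Item 7: 0.52 * 0.48 = 0.2496
  Item 8: 0.46 * 0.54 = 0.2484
  Item 9: 0.67 * 0.33 = 0.2211
Sum(p_i * q_i) = 0.25 + 0.2275 + 0.2436 + 0.2436 + 0.2491 + 0.1875 + 0.2496 + 0.2484 + 0.2211 = 2.1204
KR-20 = (k/(k-1)) * (1 - Sum(p_i*q_i) / Var_total)
= (9/8) * (1 - 2.1204/4.42)
= 1.125 * 0.5203
KR-20 = 0.5853

0.5853


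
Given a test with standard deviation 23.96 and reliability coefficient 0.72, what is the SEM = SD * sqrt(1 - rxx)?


SEM = SD * sqrt(1 - rxx)
SEM = 23.96 * sqrt(1 - 0.72)
SEM = 23.96 * sqrt(0.28) = 23.96 * 0.52915
SEM = 12.6784

12.6784


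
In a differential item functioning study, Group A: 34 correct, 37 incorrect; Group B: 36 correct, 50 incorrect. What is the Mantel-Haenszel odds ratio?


Odds_A = 34/37 = 0.9189
Odds_B = 36/50 = 0.72
OR = Odds_A / Odds_B = 0.9189 / 0.72
Exactly, OR = (34 * 50) / (37 * 36) = 1700 / 1332
OR = 1.2763

1.2763


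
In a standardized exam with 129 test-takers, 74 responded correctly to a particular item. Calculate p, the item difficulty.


Item difficulty p = number correct / total examinees
p = 74 / 129
p = 0.5736

0.5736


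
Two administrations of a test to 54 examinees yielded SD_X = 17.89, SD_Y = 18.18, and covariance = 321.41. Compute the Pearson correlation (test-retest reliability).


r = cov(X,Y) / (SD_X * SD_Y)
r = 321.41 / (17.89 * 18.18)
r = 321.41 / 325.2402
r = 0.9882

0.9882


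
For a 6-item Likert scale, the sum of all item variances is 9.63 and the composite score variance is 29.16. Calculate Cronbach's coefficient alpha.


alpha = (k/(k-1)) * (1 - sum(si^2)/s_total^2)
= (6/5) * (1 - 9.63/29.16)
alpha = 0.8037

0.8037


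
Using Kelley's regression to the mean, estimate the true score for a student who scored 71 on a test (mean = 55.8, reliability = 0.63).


T_est = rxx * X + (1 - rxx) * mean
T_est = 0.63 * 71 + 0.37 * 55.8
T_est = 44.73 + 20.646
T_est = 65.376

65.376


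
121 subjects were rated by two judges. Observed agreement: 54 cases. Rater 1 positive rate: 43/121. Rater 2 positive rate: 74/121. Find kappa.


P_o = 54/121 = 0.446281
P_e = (43*74 + 78*47) / 14641 = 0.467728
kappa = (P_o - P_e) / (1 - P_e)
kappa = (0.446281 - 0.467728) / (1 - 0.467728)
kappa = -0.0403

-0.0403


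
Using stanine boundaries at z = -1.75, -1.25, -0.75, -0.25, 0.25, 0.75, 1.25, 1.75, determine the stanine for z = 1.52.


Stanine boundaries: [-1.75, -1.25, -0.75, -0.25, 0.25, 0.75, 1.25, 1.75]
z = 1.52
Check each boundary:
  z >= -1.75 -> could be stanine 2
  z >= -1.25 -> could be stanine 3
  z >= -0.75 -> could be stanine 4
  z >= -0.25 -> could be stanine 5
  z >= 0.25 -> could be stanine 6
  z >= 0.75 -> could be stanine 7
  z >= 1.25 -> could be stanine 8
  z < 1.75
Highest qualifying boundary gives stanine = 8

8


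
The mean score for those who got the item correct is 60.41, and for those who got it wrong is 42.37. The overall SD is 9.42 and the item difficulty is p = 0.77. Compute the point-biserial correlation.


q = 1 - p = 0.23
rpb = ((M1 - M0) / SD) * sqrt(p * q)
rpb = ((60.41 - 42.37) / 9.42) * sqrt(0.77 * 0.23)
rpb = 0.8059

0.8059


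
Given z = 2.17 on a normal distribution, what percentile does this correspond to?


CDF(z) = 0.5 * (1 + erf(z/sqrt(2)))
erf(1.5344) = 0.97
CDF = 0.985
Percentile rank = 0.985 * 100 = 98.5

98.5


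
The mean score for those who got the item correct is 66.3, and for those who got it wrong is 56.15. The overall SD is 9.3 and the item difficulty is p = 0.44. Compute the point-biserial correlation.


q = 1 - p = 0.56
rpb = ((M1 - M0) / SD) * sqrt(p * q)
rpb = ((66.3 - 56.15) / 9.3) * sqrt(0.44 * 0.56)
rpb = 0.5418

0.5418


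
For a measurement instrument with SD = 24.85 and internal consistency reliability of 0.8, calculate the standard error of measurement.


SEM = SD * sqrt(1 - rxx)
SEM = 24.85 * sqrt(1 - 0.8)
SEM = 24.85 * sqrt(0.2) = 24.85 * 0.447214
SEM = 11.1133

11.1133


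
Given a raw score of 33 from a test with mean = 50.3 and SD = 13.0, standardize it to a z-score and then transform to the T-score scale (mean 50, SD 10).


z = (X - mean) / SD = (33 - 50.3) / 13.0
z = -17.3 / 13.0
z = -1.3308
T-score = T = 50 + 10z
Carry z at full precision (z = -17.3 / 13.0) into the conversion:
T-score = 50 + 10 * (-17.3 / 13.0) = 50 + -173 / 13.0
T-score = 50 + -13.3077
T-score = 36.6923

36.6923


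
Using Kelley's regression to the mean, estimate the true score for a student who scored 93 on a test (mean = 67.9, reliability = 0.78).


T_est = rxx * X + (1 - rxx) * mean
T_est = 0.78 * 93 + 0.22 * 67.9
T_est = 72.54 + 14.938
T_est = 87.478

87.478


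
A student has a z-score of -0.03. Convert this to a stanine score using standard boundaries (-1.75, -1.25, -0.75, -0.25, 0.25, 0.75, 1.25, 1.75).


Stanine boundaries: [-1.75, -1.25, -0.75, -0.25, 0.25, 0.75, 1.25, 1.75]
z = -0.03
Check each boundary:
  z >= -1.75 -> could be stanine 2
  z >= -1.25 -> could be stanine 3
  z >= -0.75 -> could be stanine 4
  z >= -0.25 -> could be stanine 5
  z < 0.25
  z < 0.75
  z < 1.25
  z < 1.75
Highest qualifying boundary gives stanine = 5

5


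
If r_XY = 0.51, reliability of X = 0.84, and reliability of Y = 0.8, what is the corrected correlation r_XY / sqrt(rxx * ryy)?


r_corrected = rxy / sqrt(rxx * ryy)
= 0.51 / sqrt(0.84 * 0.8)
= 0.51 / sqrt(0.672)
= 0.51 / 0.819756
r_corrected = 0.6221

0.6221


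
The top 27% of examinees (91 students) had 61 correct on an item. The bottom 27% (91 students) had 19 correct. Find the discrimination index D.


p_upper = 61/91 = 0.6703
p_lower = 19/91 = 0.2088
D = 0.6703 - 0.2088 = 0.4615

0.4615


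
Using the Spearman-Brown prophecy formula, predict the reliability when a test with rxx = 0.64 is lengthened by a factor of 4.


r_new = (n * rxx) / (1 + (n-1) * rxx)
r_new = (4 * 0.64) / (1 + 3 * 0.64)
r_new = 2.56 / 2.92
r_new = 0.8767

0.8767


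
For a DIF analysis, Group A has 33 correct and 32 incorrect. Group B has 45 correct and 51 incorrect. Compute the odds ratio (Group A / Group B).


Odds_A = 33/32 = 1.0312
Odds_B = 45/51 = 0.8824
OR = Odds_A / Odds_B = 1.0312 / 0.8824
Exactly, OR = (33 * 51) / (32 * 45) = 1683 / 1440
OR = 1.1687

1.1687


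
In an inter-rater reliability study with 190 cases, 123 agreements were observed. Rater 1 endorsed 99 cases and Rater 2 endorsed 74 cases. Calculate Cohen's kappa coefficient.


P_o = 123/190 = 0.647368
P_e = (99*74 + 91*116) / 36100 = 0.495346
kappa = (P_o - P_e) / (1 - P_e)
kappa = (0.647368 - 0.495346) / (1 - 0.495346)
kappa = 0.3012

0.3012


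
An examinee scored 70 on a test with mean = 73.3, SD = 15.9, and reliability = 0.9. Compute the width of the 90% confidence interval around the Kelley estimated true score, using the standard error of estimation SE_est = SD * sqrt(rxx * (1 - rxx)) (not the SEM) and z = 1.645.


True score estimate = 0.9*70 + 0.1*73.3 = 70.33
SE_est = SD * sqrt(rxx * (1 - rxx)) = 15.9 * sqrt(0.9 * 0.1) = 15.9 * sqrt(0.09) = 4.77
CI = T_est +/- z * SE_est, so width = 2 * z * SE_est = 2 * 1.645 * 4.77
Width = 15.6933

15.6933


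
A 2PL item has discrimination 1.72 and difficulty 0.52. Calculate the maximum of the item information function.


For 2PL, max info at theta = b = 0.52
I_max = a^2 / 4 = 1.72^2 / 4
= 2.9584 / 4
I_max = 0.7396

0.7396


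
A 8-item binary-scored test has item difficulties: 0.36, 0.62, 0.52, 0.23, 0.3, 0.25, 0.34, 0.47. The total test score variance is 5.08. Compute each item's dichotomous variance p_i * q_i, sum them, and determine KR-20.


For each item, compute p_i * q_i:
  Item 1: 0.36 * 0.64 = 0.2304
  Item 2: 0.62 * 0.38 = 0.2356
  Item 3: 0.52 * 0.48 = 0.2496
  Item 4: 0.23 * 0.77 = 0.1771
  Item 5: 0.3 * 0.7 = 0.21
  Item 6: 0.25 * 0.75 = 0.1875
  Item 7: 0.34 * 0.66 = 0.2244
  Item 8: 0.47 * 0.53 = 0.2491
Sum(p_i * q_i) = 0.2304 + 0.2356 + 0.2496 + 0.1771 + 0.21 + 0.1875 + 0.2244 + 0.2491 = 1.7637
KR-20 = (k/(k-1)) * (1 - Sum(p_i*q_i) / Var_total)
= (8/7) * (1 - 1.7637/5.08)
= 1.1429 * 0.6528
KR-20 = 0.7461

0.7461


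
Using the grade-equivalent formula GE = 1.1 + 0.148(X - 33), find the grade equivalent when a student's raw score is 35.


raw - median = 35 - 33 = 2
slope * diff = 0.148 * 2 = 0.296
GE = 1.1 + 0.296
GE = 1.396

1.396


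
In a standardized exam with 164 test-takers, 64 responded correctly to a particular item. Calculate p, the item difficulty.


Item difficulty p = number correct / total examinees
p = 64 / 164
p = 0.3902

0.3902


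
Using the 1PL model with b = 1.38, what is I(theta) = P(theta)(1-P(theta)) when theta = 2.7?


P = 1/(1+exp(-(2.7-1.38))) = 0.7892
I = P*(1-P) = 0.7892 * 0.2108
I = 0.1664

0.1664


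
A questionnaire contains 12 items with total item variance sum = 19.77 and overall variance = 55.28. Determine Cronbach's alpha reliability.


alpha = (k/(k-1)) * (1 - sum(si^2)/s_total^2)
= (12/11) * (1 - 19.77/55.28)
alpha = 0.7008

0.7008


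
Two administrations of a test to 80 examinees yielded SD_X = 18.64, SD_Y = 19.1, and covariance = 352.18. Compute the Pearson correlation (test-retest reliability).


r = cov(X,Y) / (SD_X * SD_Y)
r = 352.18 / (18.64 * 19.1)
r = 352.18 / 356.024
r = 0.9892

0.9892


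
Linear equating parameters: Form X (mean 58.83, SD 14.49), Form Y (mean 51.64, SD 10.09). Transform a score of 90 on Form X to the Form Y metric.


slope = SD_Y / SD_X = 10.09 / 14.49 ~ 0.6963
intercept = mean_Y - slope * mean_X = 51.64 - (10.09 / 14.49) * 58.83 ~ 10.6742
Y = slope * X + intercept. To avoid rounding drift from the rounded slope/intercept, evaluate the equivalent form Y = mean_Y + SD_Y * (X - mean_X) / SD_X at full precision:
Y = 51.64 + 10.09 * (90 - 58.83) / 14.49
Y = 51.64 + 10.09 * 31.17 / 14.49
Y = 51.64 + 314.5053 / 14.49
Y = 51.64 + 21.705
Y = 73.345

73.345


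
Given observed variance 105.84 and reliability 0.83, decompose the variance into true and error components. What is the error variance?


var_true = rxx * var_obs = 0.83 * 105.84 = 87.8472
var_error = var_obs - var_true
var_error = 105.84 - 87.8472
var_error = 17.9928

17.9928


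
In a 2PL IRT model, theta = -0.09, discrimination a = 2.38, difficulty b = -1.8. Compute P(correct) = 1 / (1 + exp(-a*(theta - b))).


a*(theta - b) = 2.38 * (-0.09 - -1.8) = 4.0698
exp(-4.0698) = 0.0171
P = 1 / (1 + 0.0171)
P = 0.9832

0.9832


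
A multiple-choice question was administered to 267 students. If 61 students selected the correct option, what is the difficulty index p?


Item difficulty p = number correct / total examinees
p = 61 / 267
p = 0.2285

0.2285


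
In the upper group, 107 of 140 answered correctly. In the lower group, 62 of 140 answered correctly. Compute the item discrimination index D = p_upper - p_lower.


p_upper = 107/140 = 0.7643
p_lower = 62/140 = 0.4429
D = 0.7643 - 0.4429 = 0.3214

0.3214


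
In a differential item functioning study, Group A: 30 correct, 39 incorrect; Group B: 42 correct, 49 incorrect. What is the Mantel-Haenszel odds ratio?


Odds_A = 30/39 = 0.7692
Odds_B = 42/49 = 0.8571
OR = Odds_A / Odds_B = 0.7692 / 0.8571
Exactly, OR = (30 * 49) / (39 * 42) = 1470 / 1638
OR = 0.8974

0.8974


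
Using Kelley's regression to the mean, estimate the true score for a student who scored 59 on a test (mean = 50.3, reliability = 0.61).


T_est = rxx * X + (1 - rxx) * mean
T_est = 0.61 * 59 + 0.39 * 50.3
T_est = 35.99 + 19.617
T_est = 55.607

55.607


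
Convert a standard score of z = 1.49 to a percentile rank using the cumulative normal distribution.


CDF(z) = 0.5 * (1 + erf(z/sqrt(2)))
erf(1.0536) = 0.8638
CDF = 0.9319
Percentile rank = 0.9319 * 100 = 93.19

93.19


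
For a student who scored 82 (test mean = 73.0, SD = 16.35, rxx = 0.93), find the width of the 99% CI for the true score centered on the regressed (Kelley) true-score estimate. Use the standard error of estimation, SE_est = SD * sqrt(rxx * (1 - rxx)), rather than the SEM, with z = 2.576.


True score estimate = 0.93*82 + 0.07*73.0 = 81.37
SE_est = SD * sqrt(rxx * (1 - rxx)) = 16.35 * sqrt(0.93 * 0.07) = 16.35 * sqrt(0.0651) = 4.171654
CI = T_est +/- z * SE_est, so width = 2 * z * SE_est = 2 * 2.576 * 4.171654
Width = 21.4924

21.4924


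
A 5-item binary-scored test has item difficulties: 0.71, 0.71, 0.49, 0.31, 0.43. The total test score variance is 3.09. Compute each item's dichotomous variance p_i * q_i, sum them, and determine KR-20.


For each item, compute p_i * q_i:
  Item 1: 0.71 * 0.29 = 0.2059
  Item 2: 0.71 * 0.29 = 0.2059
  Item 3: 0.49 * 0.51 = 0.2499
  Item 4: 0.31 * 0.69 = 0.2139
  Item 5: 0.43 * 0.57 = 0.2451
Sum(p_i * q_i) = 0.2059 + 0.2059 + 0.2499 + 0.2139 + 0.2451 = 1.1207
KR-20 = (k/(k-1)) * (1 - Sum(p_i*q_i) / Var_total)
= (5/4) * (1 - 1.1207/3.09)
= 1.25 * 0.6373
KR-20 = 0.7966

0.7966


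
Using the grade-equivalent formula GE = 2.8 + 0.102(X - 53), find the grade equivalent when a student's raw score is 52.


raw - median = 52 - 53 = -1
slope * diff = 0.102 * -1 = -0.102
GE = 2.8 + -0.102
GE = 2.698

2.698


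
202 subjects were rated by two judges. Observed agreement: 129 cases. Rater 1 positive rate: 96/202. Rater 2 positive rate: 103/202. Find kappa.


P_o = 129/202 = 0.638614
P_e = (96*103 + 106*99) / 40804 = 0.49951
kappa = (P_o - P_e) / (1 - P_e)
kappa = (0.638614 - 0.49951) / (1 - 0.49951)
kappa = 0.2779

0.2779


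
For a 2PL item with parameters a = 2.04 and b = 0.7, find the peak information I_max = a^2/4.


For 2PL, max info at theta = b = 0.7
I_max = a^2 / 4 = 2.04^2 / 4
= 4.1616 / 4
I_max = 1.0404

1.0404


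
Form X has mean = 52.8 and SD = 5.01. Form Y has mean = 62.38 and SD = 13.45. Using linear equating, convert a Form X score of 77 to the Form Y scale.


slope = SD_Y / SD_X = 13.45 / 5.01 ~ 2.6846
intercept = mean_Y - slope * mean_X = 62.38 - (13.45 / 5.01) * 52.8 ~ -79.3685
Y = slope * X + intercept. To avoid rounding drift from the rounded slope/intercept, evaluate the equivalent form Y = mean_Y + SD_Y * (X - mean_X) / SD_X at full precision:
Y = 62.38 + 13.45 * (77 - 52.8) / 5.01
Y = 62.38 + 13.45 * 24.2 / 5.01
Y = 62.38 + 325.49 / 5.01
Y = 62.38 + 64.9681
Y = 127.3481

127.3481


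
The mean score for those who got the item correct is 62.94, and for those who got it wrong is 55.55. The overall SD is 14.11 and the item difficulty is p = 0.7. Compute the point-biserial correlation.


q = 1 - p = 0.3
rpb = ((M1 - M0) / SD) * sqrt(p * q)
rpb = ((62.94 - 55.55) / 14.11) * sqrt(0.7 * 0.3)
rpb = 0.24

0.24


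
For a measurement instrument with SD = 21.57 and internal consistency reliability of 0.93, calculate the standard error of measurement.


SEM = SD * sqrt(1 - rxx)
SEM = 21.57 * sqrt(1 - 0.93)
SEM = 21.57 * sqrt(0.07) = 21.57 * 0.264575
SEM = 5.7069

5.7069


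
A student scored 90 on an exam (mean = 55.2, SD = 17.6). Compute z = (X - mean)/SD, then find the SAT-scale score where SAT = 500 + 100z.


z = (X - mean) / SD = (90 - 55.2) / 17.6
z = 34.8 / 17.6
z = 1.9773
SAT-scale = SAT = 500 + 100z
Carry z at full precision (z = 34.8 / 17.6) into the conversion:
SAT-scale = 500 + 100 * (34.8 / 17.6) = 500 + 3480 / 17.6
SAT-scale = 500 + 197.7273
SAT-scale = 697.7273

697.7273


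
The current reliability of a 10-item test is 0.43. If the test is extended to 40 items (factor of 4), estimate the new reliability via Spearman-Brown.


r_new = (n * rxx) / (1 + (n-1) * rxx)
r_new = (4 * 0.43) / (1 + 3 * 0.43)
r_new = 1.72 / 2.29
r_new = 0.7511

0.7511


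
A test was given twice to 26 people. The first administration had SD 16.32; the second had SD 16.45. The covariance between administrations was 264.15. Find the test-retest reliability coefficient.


r = cov(X,Y) / (SD_X * SD_Y)
r = 264.15 / (16.32 * 16.45)
r = 264.15 / 268.464
r = 0.9839

0.9839


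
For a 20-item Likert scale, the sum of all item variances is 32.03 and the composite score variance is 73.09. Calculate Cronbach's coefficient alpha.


alpha = (k/(k-1)) * (1 - sum(si^2)/s_total^2)
= (20/19) * (1 - 32.03/73.09)
alpha = 0.5913

0.5913


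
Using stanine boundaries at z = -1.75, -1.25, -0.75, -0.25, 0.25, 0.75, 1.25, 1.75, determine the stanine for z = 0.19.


Stanine boundaries: [-1.75, -1.25, -0.75, -0.25, 0.25, 0.75, 1.25, 1.75]
z = 0.19
Check each boundary:
  z >= -1.75 -> could be stanine 2
  z >= -1.25 -> could be stanine 3
  z >= -0.75 -> could be stanine 4
  z >= -0.25 -> could be stanine 5
  z < 0.25
  z < 0.75
  z < 1.25
  z < 1.75
Highest qualifying boundary gives stanine = 5

5


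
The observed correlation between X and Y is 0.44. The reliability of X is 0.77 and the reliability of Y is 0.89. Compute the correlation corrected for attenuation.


r_corrected = rxy / sqrt(rxx * ryy)
= 0.44 / sqrt(0.77 * 0.89)
= 0.44 / sqrt(0.6853)
= 0.44 / 0.827828
r_corrected = 0.5315

0.5315


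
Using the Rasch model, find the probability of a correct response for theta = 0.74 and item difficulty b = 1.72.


theta - b = 0.74 - 1.72 = -0.98
exp(-(theta - b)) = exp(0.98) = 2.6645
P = 1 / (1 + 2.6645)
P = 0.2729

0.2729


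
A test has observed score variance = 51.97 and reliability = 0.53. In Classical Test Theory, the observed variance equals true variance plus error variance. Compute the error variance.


var_true = rxx * var_obs = 0.53 * 51.97 = 27.5441
var_error = var_obs - var_true
var_error = 51.97 - 27.5441
var_error = 24.4259

24.4259


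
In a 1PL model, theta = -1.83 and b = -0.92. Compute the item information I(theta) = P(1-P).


P = 1/(1+exp(-(-1.83--0.92))) = 0.287
I = P*(1-P) = 0.287 * 0.713
I = 0.2046

0.2046


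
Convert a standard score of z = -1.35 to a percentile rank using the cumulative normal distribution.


CDF(z) = 0.5 * (1 + erf(z/sqrt(2)))
erf(-0.9546) = -0.823
CDF = 0.0885
Percentile rank = 0.0885 * 100 = 8.85

8.85


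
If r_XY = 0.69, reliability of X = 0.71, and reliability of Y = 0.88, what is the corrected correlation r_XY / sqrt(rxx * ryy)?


r_corrected = rxy / sqrt(rxx * ryy)
= 0.69 / sqrt(0.71 * 0.88)
= 0.69 / sqrt(0.6248)
= 0.69 / 0.790443
r_corrected = 0.8729

0.8729


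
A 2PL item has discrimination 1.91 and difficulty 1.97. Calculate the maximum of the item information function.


For 2PL, max info at theta = b = 1.97
I_max = a^2 / 4 = 1.91^2 / 4
= 3.6481 / 4
I_max = 0.912

0.912


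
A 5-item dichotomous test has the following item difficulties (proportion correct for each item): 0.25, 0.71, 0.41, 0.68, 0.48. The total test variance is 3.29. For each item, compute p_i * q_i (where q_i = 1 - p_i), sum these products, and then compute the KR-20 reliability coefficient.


For each item, compute p_i * q_i:
  Item 1: 0.25 * 0.75 = 0.1875
  Item 2: 0.71 * 0.29 = 0.2059
  Item 3: 0.41 * 0.59 = 0.2419
  Item 4: 0.68 * 0.32 = 0.2176
  Item 5: 0.48 * 0.52 = 0.2496
Sum(p_i * q_i) = 0.1875 + 0.2059 + 0.2419 + 0.2176 + 0.2496 = 1.1025
KR-20 = (k/(k-1)) * (1 - Sum(p_i*q_i) / Var_total)
= (5/4) * (1 - 1.1025/3.29)
= 1.25 * 0.6649
KR-20 = 0.8311

0.8311


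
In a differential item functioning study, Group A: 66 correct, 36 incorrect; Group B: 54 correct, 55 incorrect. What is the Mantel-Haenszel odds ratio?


Odds_A = 66/36 = 1.8333
Odds_B = 54/55 = 0.9818
OR = Odds_A / Odds_B = 1.8333 / 0.9818
Exactly, OR = (66 * 55) / (36 * 54) = 3630 / 1944
OR = 1.8673

1.8673


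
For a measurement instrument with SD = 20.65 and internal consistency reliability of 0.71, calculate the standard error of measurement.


SEM = SD * sqrt(1 - rxx)
SEM = 20.65 * sqrt(1 - 0.71)
SEM = 20.65 * sqrt(0.29) = 20.65 * 0.538516
SEM = 11.1204

11.1204


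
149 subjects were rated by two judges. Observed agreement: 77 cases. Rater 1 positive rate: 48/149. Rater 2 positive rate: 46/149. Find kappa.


P_o = 77/149 = 0.516779
P_e = (48*46 + 101*103) / 22201 = 0.568037
kappa = (P_o - P_e) / (1 - P_e)
kappa = (0.516779 - 0.568037) / (1 - 0.568037)
kappa = -0.1187

-0.1187


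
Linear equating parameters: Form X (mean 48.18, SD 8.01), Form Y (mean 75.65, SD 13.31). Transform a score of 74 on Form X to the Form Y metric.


slope = SD_Y / SD_X = 13.31 / 8.01 ~ 1.6617
intercept = mean_Y - slope * mean_X = 75.65 - (13.31 / 8.01) * 48.18 ~ -4.4094
Y = slope * X + intercept. To avoid rounding drift from the rounded slope/intercept, evaluate the equivalent form Y = mean_Y + SD_Y * (X - mean_X) / SD_X at full precision:
Y = 75.65 + 13.31 * (74 - 48.18) / 8.01
Y = 75.65 + 13.31 * 25.82 / 8.01
Y = 75.65 + 343.6642 / 8.01
Y = 75.65 + 42.9044
Y = 118.5544

118.5544


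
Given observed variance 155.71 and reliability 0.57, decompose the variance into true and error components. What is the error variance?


var_true = rxx * var_obs = 0.57 * 155.71 = 88.7547
var_error = var_obs - var_true
var_error = 155.71 - 88.7547
var_error = 66.9553

66.9553


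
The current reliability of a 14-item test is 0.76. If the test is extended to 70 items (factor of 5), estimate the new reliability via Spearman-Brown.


r_new = (n * rxx) / (1 + (n-1) * rxx)
r_new = (5 * 0.76) / (1 + 4 * 0.76)
r_new = 3.8 / 4.04
r_new = 0.9406

0.9406


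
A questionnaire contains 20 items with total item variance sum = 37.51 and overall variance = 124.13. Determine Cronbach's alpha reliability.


alpha = (k/(k-1)) * (1 - sum(si^2)/s_total^2)
= (20/19) * (1 - 37.51/124.13)
alpha = 0.7345

0.7345
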